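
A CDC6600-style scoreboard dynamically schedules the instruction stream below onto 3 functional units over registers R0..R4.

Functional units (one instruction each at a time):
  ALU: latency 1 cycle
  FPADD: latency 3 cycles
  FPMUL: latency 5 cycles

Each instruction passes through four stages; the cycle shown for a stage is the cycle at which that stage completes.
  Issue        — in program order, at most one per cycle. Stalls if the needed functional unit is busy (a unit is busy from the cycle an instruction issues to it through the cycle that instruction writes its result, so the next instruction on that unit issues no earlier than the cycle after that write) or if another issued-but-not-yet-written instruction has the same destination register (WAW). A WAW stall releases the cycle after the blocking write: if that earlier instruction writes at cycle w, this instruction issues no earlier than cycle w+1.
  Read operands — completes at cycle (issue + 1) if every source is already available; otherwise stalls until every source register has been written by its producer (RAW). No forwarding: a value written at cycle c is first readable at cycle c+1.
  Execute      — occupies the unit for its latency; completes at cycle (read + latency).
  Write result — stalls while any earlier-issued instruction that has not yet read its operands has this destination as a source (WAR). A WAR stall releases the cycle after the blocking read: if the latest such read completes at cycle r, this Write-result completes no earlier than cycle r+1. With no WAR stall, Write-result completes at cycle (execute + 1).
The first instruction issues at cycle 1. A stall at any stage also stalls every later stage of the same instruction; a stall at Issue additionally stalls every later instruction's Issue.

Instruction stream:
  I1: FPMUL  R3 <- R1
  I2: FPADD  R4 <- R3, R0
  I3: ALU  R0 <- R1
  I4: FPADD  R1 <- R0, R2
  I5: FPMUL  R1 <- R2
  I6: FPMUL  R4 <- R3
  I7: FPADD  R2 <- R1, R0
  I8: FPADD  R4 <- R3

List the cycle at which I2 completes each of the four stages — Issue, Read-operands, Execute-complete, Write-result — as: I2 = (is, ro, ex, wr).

t=1  I1→FPMUL
t=2  I1 RO | I2→FPADD
t=3  I3→ALU
t=4  I3 RO
t=5  I3 EX
t=7  I1 EX
t=8  I1 WR R3
t=9  I2 RO
t=10  I3 WR R0
t=12  I2 EX
t=13  I2 WR R4
t=14  I4→FPADD
t=15  I4 RO
t=18  I4 EX
t=19  I4 WR R1
t=20  I5→FPMUL
t=21  I5 RO
t=26  I5 EX
t=27  I5 WR R1
t=28  I6→FPMUL
t=29  I6 RO | I7→FPADD
t=30  I7 RO
t=33  I7 EX
t=34  I6 EX | I7 WR R2
t=35  I6 WR R4
t=36  I8→FPADD
t=37  I8 RO
t=40  I8 EX
t=41  I8 WR R4

I2 = (2, 9, 12, 13)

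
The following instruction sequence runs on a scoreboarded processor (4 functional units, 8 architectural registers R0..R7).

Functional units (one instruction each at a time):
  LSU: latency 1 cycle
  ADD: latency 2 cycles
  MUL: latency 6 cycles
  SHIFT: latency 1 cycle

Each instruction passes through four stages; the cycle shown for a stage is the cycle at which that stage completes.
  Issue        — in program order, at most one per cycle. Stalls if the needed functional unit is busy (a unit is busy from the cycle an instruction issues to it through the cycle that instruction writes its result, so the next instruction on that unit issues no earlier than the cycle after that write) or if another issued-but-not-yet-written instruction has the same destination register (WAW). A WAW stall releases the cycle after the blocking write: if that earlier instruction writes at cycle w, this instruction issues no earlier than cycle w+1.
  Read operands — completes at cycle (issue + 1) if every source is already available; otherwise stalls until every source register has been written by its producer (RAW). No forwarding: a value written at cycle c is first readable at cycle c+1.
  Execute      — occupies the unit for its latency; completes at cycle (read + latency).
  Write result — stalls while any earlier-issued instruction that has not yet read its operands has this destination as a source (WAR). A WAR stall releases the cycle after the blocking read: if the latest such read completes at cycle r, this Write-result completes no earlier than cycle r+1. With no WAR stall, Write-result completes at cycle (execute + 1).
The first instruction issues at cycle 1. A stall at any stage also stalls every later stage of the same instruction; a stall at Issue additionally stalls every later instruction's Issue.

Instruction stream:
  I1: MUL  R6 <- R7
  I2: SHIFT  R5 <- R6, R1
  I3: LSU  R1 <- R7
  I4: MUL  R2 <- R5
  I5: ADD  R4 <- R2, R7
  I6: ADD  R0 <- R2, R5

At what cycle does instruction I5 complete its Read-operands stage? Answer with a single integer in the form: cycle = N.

  I1 | 1 | 2 | 8 | 9
  I2 | 2 | 10 | 11 | 12   RAW R6: wait I1 write@9
  I3 | 3 | 4 | 5 | 11   WAR R1: wait I2 read@10
  I4 | 10 | 13 | 19 | 20   struct: MUL busy until I1 writes@9 · RAW R5: wait I2 write@12
  I5 | 11 | 21 | 23 | 24   RAW R2: wait I4 write@20
  I6 | 25 | 26 | 28 | 29   struct: ADD busy until I5 writes@24

cycle = 21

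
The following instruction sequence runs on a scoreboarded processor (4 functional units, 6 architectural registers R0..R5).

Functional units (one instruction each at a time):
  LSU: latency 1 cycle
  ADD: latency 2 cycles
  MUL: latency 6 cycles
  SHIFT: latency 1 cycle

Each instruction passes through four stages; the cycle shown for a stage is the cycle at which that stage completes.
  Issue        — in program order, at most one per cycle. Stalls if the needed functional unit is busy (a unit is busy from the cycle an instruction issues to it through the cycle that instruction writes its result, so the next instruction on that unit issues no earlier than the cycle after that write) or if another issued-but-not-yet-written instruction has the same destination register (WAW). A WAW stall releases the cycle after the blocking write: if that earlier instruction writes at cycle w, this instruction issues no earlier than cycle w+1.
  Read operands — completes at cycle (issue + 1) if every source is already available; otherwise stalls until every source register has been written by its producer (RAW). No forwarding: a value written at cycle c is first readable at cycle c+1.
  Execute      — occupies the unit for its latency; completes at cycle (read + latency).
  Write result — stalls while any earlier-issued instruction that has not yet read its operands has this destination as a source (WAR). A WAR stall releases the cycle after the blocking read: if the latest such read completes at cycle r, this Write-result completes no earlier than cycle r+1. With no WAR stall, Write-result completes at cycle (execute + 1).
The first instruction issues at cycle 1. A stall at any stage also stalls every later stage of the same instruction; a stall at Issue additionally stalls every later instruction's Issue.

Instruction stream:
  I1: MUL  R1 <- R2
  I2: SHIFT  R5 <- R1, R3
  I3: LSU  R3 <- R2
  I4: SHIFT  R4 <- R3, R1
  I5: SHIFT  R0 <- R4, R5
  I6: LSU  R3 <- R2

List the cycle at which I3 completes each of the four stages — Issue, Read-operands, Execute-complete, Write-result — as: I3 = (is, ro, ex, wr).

cycle 1: I1→MUL
cycle 2: I1 RO · I2→SHIFT
cycle 3: I3→LSU
cycle 4: I3 RO
cycle 5: I3 EX
cycle 8: I1 EX
cycle 9: I1 WR R1
cycle 10: I2 RO
cycle 11: I2 EX · I3 WR R3
cycle 12: I2 WR R5
cycle 13: I4→SHIFT
cycle 14: I4 RO
cycle 15: I4 EX
cycle 16: I4 WR R4
cycle 17: I5→SHIFT
cycle 18: I5 RO · I6→LSU
cycle 19: I5 EX · I6 RO
cycle 20: I5 WR R0 · I6 EX
cycle 21: I6 WR R3

I3 = (3, 4, 5, 11)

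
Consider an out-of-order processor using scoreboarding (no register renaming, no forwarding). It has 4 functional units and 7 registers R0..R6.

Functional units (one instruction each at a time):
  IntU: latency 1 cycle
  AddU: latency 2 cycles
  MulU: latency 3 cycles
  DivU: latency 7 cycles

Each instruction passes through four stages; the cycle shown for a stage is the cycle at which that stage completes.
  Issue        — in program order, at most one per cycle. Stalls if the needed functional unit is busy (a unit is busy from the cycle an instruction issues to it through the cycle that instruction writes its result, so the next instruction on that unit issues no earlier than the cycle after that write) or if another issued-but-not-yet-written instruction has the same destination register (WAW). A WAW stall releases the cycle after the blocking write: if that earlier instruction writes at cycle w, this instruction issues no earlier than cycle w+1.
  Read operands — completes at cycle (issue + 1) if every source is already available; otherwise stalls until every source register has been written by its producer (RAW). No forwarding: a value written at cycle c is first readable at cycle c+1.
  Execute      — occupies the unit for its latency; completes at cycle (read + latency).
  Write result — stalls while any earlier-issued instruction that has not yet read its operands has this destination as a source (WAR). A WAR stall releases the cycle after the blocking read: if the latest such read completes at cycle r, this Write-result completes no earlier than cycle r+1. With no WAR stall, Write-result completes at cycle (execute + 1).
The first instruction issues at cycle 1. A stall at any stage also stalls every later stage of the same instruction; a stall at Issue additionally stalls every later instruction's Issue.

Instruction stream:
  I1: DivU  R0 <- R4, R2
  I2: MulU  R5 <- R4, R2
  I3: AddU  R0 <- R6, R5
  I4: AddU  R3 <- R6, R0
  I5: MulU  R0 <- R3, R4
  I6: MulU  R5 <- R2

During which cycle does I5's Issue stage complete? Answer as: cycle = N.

cycle = 17

[I1] 1/2/9/10
[I2] 2/3/6/7
[I3] 11/12/14/15  (WAW R0: wait I1 write@10)
[I4] 16/17/19/20  (struct: AddU busy until I3 writes@15)
[I5] 17/21/24/25  (RAW R3: wait I4 write@20)
[I6] 26/27/30/31  (struct: MulU busy until I5 writes@25)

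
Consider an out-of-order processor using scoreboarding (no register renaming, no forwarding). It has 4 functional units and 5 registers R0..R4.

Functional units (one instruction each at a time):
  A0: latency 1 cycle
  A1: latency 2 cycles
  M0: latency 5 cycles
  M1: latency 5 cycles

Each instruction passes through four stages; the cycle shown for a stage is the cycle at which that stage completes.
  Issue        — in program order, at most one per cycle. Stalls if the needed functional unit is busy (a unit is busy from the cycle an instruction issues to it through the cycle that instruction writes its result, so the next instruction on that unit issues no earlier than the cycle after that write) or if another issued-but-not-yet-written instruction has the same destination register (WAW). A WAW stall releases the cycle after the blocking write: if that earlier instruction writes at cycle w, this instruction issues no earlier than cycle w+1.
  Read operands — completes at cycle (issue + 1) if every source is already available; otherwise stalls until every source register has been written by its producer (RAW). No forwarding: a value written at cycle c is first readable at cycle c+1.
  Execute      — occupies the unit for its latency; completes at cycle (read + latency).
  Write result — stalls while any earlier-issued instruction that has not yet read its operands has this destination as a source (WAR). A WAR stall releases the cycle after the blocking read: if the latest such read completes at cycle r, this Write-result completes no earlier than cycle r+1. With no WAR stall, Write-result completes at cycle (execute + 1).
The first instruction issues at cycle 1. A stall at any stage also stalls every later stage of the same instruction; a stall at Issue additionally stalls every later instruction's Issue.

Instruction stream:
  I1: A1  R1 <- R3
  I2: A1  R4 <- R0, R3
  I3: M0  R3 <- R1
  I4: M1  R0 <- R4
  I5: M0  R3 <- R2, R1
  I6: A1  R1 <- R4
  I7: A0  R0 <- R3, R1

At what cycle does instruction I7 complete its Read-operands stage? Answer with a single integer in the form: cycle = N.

cycle = 23

  I1 | 1 | 2 | 4 | 5
  I2 | 6 | 7 | 9 | 10   struct: A1 busy until I1 writes@5
  I3 | 7 | 8 | 13 | 14
  I4 | 8 | 11 | 16 | 17   RAW R4: wait I2 write@10
  I5 | 15 | 16 | 21 | 22   struct: M0 busy until I3 writes@14
  I6 | 16 | 17 | 19 | 20
  I7 | 18 | 23 | 24 | 25   WAW R0: wait I4 write@17 · RAW R3: wait I5 write@22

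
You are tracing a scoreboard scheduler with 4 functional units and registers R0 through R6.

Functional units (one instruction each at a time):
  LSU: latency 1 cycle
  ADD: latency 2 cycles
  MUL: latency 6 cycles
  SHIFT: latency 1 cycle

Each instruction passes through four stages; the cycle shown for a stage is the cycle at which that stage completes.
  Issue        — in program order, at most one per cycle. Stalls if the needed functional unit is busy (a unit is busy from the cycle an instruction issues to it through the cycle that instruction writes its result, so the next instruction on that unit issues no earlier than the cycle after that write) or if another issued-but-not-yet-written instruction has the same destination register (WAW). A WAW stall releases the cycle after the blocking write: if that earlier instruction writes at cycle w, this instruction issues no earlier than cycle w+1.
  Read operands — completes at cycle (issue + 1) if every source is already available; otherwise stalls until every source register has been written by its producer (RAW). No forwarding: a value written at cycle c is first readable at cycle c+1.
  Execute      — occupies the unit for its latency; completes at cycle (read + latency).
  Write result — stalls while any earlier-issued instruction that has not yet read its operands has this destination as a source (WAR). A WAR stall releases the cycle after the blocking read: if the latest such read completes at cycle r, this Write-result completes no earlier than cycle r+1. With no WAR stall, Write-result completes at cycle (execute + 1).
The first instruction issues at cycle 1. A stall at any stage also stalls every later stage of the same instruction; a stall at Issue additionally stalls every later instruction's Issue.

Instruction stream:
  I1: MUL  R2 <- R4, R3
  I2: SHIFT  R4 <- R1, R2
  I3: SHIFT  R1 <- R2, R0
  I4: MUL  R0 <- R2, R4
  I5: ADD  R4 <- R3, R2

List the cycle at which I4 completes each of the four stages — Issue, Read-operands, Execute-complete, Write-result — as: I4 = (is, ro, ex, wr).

I4 = (14, 15, 21, 22)

t=1  I1→MUL
t=2  I1 RO, I2→SHIFT
t=8  I1 EX
t=9  I1 WR R2
t=10  I2 RO
t=11  I2 EX
t=12  I2 WR R4
t=13  I3→SHIFT
t=14  I3 RO, I4→MUL
t=15  I3 EX, I4 RO, I5→ADD
t=16  I3 WR R1, I5 RO
t=18  I5 EX
t=19  I5 WR R4
t=21  I4 EX
t=22  I4 WR R0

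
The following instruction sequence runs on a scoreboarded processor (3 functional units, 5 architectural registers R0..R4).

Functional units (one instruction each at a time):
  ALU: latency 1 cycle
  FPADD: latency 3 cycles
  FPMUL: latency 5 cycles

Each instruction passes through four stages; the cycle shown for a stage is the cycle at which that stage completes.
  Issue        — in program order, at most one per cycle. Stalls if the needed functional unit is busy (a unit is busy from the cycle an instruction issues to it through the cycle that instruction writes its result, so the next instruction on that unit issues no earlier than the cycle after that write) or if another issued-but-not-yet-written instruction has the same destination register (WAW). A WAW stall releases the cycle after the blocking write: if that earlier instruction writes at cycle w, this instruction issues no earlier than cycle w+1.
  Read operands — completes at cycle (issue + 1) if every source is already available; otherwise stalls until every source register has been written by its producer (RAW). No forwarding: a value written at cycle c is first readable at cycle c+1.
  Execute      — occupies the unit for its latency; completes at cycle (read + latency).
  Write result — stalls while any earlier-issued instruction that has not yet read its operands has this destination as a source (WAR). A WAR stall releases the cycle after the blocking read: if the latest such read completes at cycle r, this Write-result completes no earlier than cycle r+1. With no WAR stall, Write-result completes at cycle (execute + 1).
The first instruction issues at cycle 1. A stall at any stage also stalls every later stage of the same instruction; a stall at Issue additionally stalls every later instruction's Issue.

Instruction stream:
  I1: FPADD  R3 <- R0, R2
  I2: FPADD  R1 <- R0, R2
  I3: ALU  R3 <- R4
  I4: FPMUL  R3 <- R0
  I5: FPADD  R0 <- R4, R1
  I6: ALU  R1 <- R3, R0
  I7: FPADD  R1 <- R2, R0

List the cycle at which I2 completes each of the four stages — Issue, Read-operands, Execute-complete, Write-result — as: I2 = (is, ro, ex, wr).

I2 = (7, 8, 11, 12)

I1 -> (1, 2, 5, 6)
I2 -> (7, 8, 11, 12)  // struct: FPADD busy until I1 writes@6
I3 -> (8, 9, 10, 11)
I4 -> (12, 13, 18, 19)  // WAW R3: wait I3 write@11
I5 -> (13, 14, 17, 18)
I6 -> (14, 20, 21, 22)  // RAW R3: wait I4 write@19
I7 -> (23, 24, 27, 28)  // WAW R1: wait I6 write@22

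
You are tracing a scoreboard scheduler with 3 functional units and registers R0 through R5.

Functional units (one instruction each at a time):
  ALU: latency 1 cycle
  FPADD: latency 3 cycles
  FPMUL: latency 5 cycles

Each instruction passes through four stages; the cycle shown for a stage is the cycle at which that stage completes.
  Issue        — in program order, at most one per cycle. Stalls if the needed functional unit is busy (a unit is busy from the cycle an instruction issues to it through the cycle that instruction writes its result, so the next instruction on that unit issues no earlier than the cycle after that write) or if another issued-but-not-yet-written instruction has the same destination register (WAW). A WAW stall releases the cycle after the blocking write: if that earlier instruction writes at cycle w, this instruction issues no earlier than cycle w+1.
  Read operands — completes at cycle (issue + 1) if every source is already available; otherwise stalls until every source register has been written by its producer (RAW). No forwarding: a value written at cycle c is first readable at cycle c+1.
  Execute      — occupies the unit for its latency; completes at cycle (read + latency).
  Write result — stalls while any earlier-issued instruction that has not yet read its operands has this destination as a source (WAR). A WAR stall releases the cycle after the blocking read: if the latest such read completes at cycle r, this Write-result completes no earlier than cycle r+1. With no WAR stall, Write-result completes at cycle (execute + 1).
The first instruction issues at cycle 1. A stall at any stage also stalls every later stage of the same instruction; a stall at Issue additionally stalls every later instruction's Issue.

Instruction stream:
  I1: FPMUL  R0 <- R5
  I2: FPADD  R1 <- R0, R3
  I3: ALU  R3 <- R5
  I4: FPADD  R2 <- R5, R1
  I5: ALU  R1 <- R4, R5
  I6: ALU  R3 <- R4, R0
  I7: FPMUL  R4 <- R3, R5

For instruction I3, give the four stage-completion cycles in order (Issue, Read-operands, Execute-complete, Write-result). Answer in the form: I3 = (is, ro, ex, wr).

I3 = (3, 4, 5, 10)

I1: IS=1 RO=2 EX=7 WR=8
I2: IS=2 RO=9 EX=12 WR=13  [RAW R0: wait I1 write@8]
I3: IS=3 RO=4 EX=5 WR=10  [WAR R3: wait I2 read@9]
I4: IS=14 RO=15 EX=18 WR=19  [struct: FPADD busy until I2 writes@13]
I5: IS=15 RO=16 EX=17 WR=18
I6: IS=19 RO=20 EX=21 WR=22  [struct: ALU busy until I5 writes@18]
I7: IS=20 RO=23 EX=28 WR=29  [RAW R3: wait I6 write@22]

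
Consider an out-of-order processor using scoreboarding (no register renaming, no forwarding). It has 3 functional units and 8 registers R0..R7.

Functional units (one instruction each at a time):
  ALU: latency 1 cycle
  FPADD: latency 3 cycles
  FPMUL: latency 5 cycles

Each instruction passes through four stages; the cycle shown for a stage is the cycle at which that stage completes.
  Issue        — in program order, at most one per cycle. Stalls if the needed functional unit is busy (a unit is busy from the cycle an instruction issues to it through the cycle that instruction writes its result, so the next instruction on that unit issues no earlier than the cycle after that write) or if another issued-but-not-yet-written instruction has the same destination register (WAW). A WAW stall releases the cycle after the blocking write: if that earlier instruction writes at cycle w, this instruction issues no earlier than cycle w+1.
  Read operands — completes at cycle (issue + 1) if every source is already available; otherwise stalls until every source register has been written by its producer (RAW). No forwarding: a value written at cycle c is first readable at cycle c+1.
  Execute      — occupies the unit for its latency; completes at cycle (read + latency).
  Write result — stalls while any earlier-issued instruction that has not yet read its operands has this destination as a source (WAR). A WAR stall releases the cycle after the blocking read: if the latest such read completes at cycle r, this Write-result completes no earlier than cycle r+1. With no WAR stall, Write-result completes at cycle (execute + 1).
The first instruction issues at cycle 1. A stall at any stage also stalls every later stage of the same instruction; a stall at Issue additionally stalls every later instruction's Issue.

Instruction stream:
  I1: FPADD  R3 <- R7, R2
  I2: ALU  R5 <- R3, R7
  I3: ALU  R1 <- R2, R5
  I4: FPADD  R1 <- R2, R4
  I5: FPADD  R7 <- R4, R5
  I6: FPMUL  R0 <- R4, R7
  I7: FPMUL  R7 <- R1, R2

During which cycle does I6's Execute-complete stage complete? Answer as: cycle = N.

cycle 1: I1 issues→FPADD
cycle 2: I1 reads | I2 issues→ALU
cycle 5: I1 exec-done
cycle 6: I1 writes R3
cycle 7: I2 reads
cycle 8: I2 exec-done
cycle 9: I2 writes R5
cycle 10: I3 issues→ALU
cycle 11: I3 reads
cycle 12: I3 exec-done
cycle 13: I3 writes R1
cycle 14: I4 issues→FPADD
cycle 15: I4 reads
cycle 18: I4 exec-done
cycle 19: I4 writes R1
cycle 20: I5 issues→FPADD
cycle 21: I5 reads | I6 issues→FPMUL
cycle 24: I5 exec-done
cycle 25: I5 writes R7
cycle 26: I6 reads
cycle 31: I6 exec-done
cycle 32: I6 writes R0
cycle 33: I7 issues→FPMUL
cycle 34: I7 reads
cycle 39: I7 exec-done
cycle 40: I7 writes R7

cycle = 31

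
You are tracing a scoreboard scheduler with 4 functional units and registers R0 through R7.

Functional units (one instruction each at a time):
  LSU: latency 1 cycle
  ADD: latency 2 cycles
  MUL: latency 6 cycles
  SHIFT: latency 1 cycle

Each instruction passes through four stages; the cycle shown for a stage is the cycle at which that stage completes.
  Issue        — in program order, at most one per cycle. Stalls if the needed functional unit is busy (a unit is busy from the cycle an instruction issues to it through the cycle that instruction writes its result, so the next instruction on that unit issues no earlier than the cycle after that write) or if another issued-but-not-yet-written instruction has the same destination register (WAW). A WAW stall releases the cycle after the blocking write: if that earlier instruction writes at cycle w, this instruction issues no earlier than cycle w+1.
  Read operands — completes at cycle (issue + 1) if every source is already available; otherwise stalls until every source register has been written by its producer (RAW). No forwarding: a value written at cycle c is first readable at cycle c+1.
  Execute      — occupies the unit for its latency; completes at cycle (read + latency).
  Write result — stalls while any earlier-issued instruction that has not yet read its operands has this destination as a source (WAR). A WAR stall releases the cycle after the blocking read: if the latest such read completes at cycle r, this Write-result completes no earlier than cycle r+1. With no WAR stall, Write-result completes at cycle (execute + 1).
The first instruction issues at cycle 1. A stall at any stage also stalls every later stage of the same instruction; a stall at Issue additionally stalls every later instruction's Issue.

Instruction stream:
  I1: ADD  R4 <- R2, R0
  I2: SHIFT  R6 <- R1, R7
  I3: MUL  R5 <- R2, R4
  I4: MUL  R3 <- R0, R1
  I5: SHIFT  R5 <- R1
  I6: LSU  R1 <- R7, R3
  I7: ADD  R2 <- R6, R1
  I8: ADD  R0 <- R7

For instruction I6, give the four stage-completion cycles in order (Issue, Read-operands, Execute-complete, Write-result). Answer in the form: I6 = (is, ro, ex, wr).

I1  is:1  ro:2  ex:4  wr:5
I2  is:2  ro:3  ex:4  wr:5
I3  is:3  ro:6  ex:12  wr:13  — RAW R4: wait I1 write@5
I4  is:14  ro:15  ex:21  wr:22  — struct: MUL busy until I3 writes@13
I5  is:15  ro:16  ex:17  wr:18
I6  is:16  ro:23  ex:24  wr:25  — RAW R3: wait I4 write@22
I7  is:17  ro:26  ex:28  wr:29  — RAW R1: wait I6 write@25
I8  is:30  ro:31  ex:33  wr:34  — struct: ADD busy until I7 writes@29

I6 = (16, 23, 24, 25)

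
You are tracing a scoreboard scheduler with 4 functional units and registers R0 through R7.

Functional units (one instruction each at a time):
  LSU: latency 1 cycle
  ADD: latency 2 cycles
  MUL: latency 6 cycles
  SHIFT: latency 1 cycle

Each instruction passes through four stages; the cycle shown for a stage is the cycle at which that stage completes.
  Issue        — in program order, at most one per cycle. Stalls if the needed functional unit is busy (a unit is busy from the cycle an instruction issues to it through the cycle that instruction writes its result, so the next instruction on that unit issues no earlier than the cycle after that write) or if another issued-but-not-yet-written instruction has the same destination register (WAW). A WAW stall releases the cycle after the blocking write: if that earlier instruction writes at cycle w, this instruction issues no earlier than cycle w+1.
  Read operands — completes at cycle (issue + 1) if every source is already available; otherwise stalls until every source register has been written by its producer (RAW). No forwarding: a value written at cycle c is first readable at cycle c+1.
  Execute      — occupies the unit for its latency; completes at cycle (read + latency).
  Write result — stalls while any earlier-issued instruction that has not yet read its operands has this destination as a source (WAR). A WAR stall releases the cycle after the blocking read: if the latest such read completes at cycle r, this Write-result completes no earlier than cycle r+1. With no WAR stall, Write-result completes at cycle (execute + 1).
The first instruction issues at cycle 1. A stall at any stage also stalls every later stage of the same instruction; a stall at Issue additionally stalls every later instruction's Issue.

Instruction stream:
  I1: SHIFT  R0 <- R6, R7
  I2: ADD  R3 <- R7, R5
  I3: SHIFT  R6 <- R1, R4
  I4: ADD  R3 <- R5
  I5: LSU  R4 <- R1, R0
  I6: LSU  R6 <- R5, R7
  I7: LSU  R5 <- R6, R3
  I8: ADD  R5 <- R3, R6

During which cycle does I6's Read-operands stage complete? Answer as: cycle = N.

I1  is:1  ro:2  ex:3  wr:4
I2  is:2  ro:3  ex:5  wr:6
I3  is:5  ro:6  ex:7  wr:8  — struct: SHIFT busy until I1 writes@4
I4  is:7  ro:8  ex:10  wr:11  — struct: ADD busy until I2 writes@6
I5  is:8  ro:9  ex:10  wr:11
I6  is:12  ro:13  ex:14  wr:15  — struct: LSU busy until I5 writes@11
I7  is:16  ro:17  ex:18  wr:19  — struct: LSU busy until I6 writes@15
I8  is:20  ro:21  ex:23  wr:24  — WAW R5: wait I7 write@19

cycle = 13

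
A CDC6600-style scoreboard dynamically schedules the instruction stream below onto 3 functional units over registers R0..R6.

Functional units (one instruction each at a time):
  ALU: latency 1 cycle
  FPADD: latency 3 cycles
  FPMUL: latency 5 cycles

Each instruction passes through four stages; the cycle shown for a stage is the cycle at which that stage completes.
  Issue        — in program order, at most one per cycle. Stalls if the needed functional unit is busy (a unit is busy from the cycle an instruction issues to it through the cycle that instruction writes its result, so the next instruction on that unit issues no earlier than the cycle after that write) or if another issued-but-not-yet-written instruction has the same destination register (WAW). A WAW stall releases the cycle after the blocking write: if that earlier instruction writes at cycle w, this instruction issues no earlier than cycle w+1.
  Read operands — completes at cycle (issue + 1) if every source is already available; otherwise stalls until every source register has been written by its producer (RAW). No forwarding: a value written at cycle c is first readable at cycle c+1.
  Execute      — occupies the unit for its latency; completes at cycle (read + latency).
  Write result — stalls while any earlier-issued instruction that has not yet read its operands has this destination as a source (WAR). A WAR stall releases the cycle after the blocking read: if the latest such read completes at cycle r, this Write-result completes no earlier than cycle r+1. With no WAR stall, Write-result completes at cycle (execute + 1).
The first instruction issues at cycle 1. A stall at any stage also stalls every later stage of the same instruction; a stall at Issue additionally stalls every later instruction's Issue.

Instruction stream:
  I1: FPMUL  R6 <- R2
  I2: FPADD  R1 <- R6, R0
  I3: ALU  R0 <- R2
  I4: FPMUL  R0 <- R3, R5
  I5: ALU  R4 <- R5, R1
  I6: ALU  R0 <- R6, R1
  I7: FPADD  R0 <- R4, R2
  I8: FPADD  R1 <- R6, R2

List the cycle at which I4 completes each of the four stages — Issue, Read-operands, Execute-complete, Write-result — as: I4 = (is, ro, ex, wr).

I4 = (11, 12, 17, 18)

[1] I1 dispatched to FPMUL
[2] I1 operands ready, I2 dispatched to FPADD
[3] I3 dispatched to ALU
[4] I3 operands ready
[5] I3 complete
[7] I1 complete
[8] R6←I1
[9] I2 operands ready
[10] R0←I3
[11] I4 dispatched to FPMUL
[12] I2 complete, I4 operands ready, I5 dispatched to ALU
[13] R1←I2
[14] I5 operands ready
[15] I5 complete
[16] R4←I5
[17] I4 complete
[18] R0←I4
[19] I6 dispatched to ALU
[20] I6 operands ready
[21] I6 complete
[22] R0←I6
[23] I7 dispatched to FPADD
[24] I7 operands ready
[27] I7 complete
[28] R0←I7
[29] I8 dispatched to FPADD
[30] I8 operands ready
[33] I8 complete
[34] R1←I8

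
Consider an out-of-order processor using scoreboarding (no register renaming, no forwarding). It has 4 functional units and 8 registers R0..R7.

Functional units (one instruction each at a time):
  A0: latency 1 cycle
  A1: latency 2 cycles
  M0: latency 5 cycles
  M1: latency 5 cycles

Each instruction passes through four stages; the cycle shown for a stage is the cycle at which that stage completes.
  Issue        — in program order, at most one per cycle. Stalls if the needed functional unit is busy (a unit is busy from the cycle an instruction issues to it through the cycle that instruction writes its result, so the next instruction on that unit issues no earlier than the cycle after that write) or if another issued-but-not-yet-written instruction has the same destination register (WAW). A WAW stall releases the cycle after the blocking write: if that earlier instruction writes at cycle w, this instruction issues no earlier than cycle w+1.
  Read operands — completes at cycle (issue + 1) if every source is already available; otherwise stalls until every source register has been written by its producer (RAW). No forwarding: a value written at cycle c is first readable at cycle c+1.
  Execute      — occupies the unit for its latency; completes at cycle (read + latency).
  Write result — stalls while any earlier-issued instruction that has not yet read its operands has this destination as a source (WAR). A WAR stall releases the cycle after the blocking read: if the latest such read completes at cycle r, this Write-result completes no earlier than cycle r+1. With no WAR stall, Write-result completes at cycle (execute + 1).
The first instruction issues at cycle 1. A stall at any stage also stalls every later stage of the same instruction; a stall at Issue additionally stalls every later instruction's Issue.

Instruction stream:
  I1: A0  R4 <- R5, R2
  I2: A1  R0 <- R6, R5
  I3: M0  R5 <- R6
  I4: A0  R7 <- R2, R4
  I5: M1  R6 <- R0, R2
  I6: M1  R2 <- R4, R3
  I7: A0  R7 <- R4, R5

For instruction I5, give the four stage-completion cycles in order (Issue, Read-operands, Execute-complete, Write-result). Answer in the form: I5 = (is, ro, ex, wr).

I5 = (6, 7, 12, 13)

  I1 | 1 | 2 | 3 | 4
  I2 | 2 | 3 | 5 | 6
  I3 | 3 | 4 | 9 | 10
  I4 | 5 | 6 | 7 | 8   struct: A0 busy until I1 writes@4
  I5 | 6 | 7 | 12 | 13
  I6 | 14 | 15 | 20 | 21   struct: M1 busy until I5 writes@13
  I7 | 15 | 16 | 17 | 18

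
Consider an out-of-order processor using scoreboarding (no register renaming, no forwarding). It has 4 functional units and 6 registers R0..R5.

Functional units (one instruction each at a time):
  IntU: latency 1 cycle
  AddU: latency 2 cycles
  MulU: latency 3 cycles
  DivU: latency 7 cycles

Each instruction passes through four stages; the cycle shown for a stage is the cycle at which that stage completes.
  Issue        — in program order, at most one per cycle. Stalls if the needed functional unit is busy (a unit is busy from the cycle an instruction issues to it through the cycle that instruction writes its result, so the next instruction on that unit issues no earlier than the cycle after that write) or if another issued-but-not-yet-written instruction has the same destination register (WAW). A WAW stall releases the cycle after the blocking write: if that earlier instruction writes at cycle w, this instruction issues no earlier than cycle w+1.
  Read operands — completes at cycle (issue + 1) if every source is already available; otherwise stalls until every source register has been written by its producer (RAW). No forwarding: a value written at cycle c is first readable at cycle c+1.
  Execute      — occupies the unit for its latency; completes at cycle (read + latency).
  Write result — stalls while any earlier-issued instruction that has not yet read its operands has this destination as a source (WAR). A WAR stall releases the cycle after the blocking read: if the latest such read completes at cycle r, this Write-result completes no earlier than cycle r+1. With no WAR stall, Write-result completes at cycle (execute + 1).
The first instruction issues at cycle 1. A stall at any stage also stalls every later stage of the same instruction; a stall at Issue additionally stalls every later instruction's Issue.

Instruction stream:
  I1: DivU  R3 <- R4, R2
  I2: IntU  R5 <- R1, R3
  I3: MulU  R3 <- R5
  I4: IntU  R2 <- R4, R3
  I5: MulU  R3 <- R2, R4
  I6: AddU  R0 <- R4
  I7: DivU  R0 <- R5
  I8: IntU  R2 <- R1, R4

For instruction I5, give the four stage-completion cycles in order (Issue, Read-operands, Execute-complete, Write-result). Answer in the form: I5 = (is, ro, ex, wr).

I1 -> (1, 2, 9, 10)
I2 -> (2, 11, 12, 13)  // RAW R3: wait I1 write@10
I3 -> (11, 14, 17, 18)  // WAW R3: wait I1 write@10, RAW R5: wait I2 write@13
I4 -> (14, 19, 20, 21)  // struct: IntU busy until I2 writes@13, RAW R3: wait I3 write@18
I5 -> (19, 22, 25, 26)  // struct: MulU busy until I3 writes@18, RAW R2: wait I4 write@21
I6 -> (20, 21, 23, 24)
I7 -> (25, 26, 33, 34)  // WAW R0: wait I6 write@24
I8 -> (26, 27, 28, 29)

I5 = (19, 22, 25, 26)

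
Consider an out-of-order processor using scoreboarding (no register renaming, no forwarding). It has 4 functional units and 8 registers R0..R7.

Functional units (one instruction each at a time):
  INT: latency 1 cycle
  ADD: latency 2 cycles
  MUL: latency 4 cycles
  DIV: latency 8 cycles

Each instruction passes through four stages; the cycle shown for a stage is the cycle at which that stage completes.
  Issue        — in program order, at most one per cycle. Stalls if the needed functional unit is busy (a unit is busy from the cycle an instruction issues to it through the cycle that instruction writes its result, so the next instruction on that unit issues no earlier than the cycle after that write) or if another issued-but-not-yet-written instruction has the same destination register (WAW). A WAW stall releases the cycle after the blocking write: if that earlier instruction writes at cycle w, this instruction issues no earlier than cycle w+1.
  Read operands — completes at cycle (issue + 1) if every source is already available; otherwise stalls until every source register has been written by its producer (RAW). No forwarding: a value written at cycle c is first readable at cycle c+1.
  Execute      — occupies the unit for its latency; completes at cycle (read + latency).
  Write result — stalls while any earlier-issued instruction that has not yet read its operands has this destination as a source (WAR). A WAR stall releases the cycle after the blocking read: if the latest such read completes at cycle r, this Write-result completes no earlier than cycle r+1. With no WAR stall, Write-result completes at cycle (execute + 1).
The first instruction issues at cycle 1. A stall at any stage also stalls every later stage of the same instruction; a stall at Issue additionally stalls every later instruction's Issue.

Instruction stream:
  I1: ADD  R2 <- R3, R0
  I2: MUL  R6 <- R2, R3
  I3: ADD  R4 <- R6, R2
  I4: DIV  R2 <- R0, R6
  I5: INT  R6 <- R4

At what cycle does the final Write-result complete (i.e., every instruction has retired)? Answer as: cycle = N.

I1: IS=1 RO=2 EX=4 WR=5
I2: IS=2 RO=6 EX=10 WR=11  [RAW R2: wait I1 write@5]
I3: IS=6 RO=12 EX=14 WR=15  [struct: ADD busy until I1 writes@5; RAW R6: wait I2 write@11]
I4: IS=7 RO=12 EX=20 WR=21  [RAW R6: wait I2 write@11]
I5: IS=12 RO=16 EX=17 WR=18  [WAW R6: wait I2 write@11; RAW R4: wait I3 write@15]

cycle = 21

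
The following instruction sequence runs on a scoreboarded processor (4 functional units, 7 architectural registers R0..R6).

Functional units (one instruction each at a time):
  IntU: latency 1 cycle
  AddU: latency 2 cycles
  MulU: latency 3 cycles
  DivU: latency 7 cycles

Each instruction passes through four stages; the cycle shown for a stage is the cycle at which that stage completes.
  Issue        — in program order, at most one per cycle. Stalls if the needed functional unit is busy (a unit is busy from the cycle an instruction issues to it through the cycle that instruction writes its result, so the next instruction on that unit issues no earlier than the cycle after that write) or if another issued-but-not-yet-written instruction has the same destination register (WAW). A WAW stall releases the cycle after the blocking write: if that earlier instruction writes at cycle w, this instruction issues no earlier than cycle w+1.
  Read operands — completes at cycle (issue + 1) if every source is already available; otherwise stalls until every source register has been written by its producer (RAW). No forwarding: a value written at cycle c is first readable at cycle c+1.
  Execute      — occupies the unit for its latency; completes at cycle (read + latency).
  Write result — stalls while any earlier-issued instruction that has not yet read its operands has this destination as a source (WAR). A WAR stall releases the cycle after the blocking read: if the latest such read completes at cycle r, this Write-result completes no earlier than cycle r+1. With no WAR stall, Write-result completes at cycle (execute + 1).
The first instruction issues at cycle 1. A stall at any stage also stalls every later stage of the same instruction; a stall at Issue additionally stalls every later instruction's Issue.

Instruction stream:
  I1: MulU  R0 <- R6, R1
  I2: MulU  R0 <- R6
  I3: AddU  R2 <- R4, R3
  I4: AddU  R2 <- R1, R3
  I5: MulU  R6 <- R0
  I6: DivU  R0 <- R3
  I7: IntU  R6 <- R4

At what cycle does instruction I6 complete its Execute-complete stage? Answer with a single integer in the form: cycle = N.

cycle 1: I1→MulU
cycle 2: I1 RO
cycle 5: I1 EX
cycle 6: I1 WR R0
cycle 7: I2→MulU
cycle 8: I2 RO · I3→AddU
cycle 9: I3 RO
cycle 11: I2 EX · I3 EX
cycle 12: I2 WR R0 · I3 WR R2
cycle 13: I4→AddU
cycle 14: I4 RO · I5→MulU
cycle 15: I5 RO · I6→DivU
cycle 16: I4 EX · I6 RO
cycle 17: I4 WR R2
cycle 18: I5 EX
cycle 19: I5 WR R6
cycle 20: I7→IntU
cycle 21: I7 RO
cycle 22: I7 EX
cycle 23: I6 EX · I7 WR R6
cycle 24: I6 WR R0

cycle = 23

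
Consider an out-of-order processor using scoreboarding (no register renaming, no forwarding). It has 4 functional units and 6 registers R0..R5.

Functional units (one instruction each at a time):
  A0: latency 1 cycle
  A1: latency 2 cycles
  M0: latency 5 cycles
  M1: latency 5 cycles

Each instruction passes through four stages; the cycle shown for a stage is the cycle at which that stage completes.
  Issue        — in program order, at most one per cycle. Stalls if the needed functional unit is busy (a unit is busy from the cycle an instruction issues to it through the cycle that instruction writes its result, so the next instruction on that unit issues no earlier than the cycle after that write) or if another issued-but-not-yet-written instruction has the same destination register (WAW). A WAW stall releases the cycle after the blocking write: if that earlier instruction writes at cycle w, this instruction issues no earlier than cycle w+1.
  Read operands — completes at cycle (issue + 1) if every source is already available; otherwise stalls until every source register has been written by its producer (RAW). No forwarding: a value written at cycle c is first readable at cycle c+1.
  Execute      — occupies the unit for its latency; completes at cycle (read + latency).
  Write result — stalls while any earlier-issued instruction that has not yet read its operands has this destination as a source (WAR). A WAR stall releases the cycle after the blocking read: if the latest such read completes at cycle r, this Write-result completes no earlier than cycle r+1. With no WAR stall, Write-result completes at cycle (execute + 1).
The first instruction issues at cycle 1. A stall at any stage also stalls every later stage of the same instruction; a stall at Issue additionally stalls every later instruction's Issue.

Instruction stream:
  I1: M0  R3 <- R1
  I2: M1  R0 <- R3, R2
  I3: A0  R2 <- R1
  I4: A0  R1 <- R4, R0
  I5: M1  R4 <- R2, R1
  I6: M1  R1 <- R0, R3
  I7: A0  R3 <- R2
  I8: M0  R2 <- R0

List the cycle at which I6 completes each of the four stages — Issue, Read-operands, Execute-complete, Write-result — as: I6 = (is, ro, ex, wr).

c1: I1→M0
c2: I1 RO; I2→M1
c3: I3→A0
c4: I3 RO
c5: I3 EX
c7: I1 EX
c8: I1 WR R3
c9: I2 RO
c10: I3 WR R2
c11: I4→A0
c14: I2 EX
c15: I2 WR R0
c16: I4 RO; I5→M1
c17: I4 EX
c18: I4 WR R1
c19: I5 RO
c24: I5 EX
c25: I5 WR R4
c26: I6→M1
c27: I6 RO; I7→A0
c28: I7 RO; I8→M0
c29: I7 EX; I8 RO
c30: I7 WR R3
c32: I6 EX
c33: I6 WR R1
c34: I8 EX
c35: I8 WR R2

I6 = (26, 27, 32, 33)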